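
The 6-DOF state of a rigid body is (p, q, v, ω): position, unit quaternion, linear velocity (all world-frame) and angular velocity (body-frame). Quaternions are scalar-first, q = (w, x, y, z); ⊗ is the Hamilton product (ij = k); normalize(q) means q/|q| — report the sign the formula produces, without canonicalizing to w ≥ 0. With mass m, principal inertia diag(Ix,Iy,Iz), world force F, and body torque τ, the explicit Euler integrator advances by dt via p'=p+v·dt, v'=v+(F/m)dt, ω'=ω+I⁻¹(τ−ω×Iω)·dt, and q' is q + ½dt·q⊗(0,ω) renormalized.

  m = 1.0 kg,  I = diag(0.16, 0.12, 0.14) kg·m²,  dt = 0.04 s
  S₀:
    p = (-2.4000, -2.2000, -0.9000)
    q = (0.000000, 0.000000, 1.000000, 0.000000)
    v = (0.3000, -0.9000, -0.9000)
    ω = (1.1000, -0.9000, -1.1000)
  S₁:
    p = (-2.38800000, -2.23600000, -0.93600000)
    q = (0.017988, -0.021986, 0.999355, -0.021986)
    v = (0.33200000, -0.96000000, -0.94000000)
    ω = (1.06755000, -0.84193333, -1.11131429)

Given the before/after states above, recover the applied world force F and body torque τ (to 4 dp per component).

F = (0.8000, -1.5000, -1.0000)
τ = (-0.1100, 0.1500, 0.0000)

Δω = ω₁−ω₀ = (-0.03245000, 0.05806667, -0.01131429)
precession coupling = (0.0198, -0.0242, 0.0396)
applied torque τ = (-0.1100, 0.1500, 0.0000)
Δv = v₁−v₀ = (0.03200000, -0.06000000, -0.04000000)
m·(v₁−v₀)/dt = (0.8000, -1.5000, -1.0000)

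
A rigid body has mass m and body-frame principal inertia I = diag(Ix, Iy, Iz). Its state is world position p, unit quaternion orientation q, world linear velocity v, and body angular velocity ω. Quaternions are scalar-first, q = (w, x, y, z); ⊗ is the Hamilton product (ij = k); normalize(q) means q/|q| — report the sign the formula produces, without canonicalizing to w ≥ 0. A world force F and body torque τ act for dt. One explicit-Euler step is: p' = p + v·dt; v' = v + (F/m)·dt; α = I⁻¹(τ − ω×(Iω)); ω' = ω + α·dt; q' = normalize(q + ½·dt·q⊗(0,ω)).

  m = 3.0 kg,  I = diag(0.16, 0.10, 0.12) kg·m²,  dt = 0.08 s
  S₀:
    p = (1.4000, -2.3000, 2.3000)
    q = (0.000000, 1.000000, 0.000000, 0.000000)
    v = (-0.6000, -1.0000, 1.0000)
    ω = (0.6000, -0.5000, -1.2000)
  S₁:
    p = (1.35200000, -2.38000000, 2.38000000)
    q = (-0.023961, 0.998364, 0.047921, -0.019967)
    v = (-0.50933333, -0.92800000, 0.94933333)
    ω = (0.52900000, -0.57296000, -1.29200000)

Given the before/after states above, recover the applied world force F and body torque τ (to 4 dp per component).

Δv = v₁−v₀ = (0.09066667, 0.07200000, -0.05066667)
applied force F = (3.4000, 2.7000, -1.9000)
Δω = ω₁−ω₀ = (-0.07100000, -0.07296000, -0.09200000)
precession coupling = (0.0120, -0.0288, 0.0180)
I·α + gyro = (-0.1300, -0.1200, -0.1200)

F = (3.4000, 2.7000, -1.9000)
τ = (-0.1300, -0.1200, -0.1200)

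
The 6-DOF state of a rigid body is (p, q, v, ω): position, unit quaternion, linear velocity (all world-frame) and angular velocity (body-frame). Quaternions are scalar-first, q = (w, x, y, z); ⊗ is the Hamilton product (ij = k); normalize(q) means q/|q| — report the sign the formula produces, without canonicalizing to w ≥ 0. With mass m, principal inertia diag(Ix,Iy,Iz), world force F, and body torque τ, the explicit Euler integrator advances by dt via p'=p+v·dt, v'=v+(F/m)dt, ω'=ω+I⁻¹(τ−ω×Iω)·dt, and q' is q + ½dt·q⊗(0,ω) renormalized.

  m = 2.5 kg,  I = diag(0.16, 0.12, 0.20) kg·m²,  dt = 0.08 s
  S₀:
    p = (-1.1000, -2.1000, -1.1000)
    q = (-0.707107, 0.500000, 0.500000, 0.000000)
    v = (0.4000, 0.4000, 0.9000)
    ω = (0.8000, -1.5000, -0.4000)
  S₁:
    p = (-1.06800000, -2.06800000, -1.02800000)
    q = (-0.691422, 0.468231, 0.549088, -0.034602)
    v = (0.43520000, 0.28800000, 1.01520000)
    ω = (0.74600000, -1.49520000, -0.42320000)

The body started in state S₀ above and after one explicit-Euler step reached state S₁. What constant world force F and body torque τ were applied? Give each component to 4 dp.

F = (1.1000, -3.5000, 3.6000)
τ = (-0.0600, 0.0200, -0.0100)

ω₁ − ω₀ = (-0.05400000, 0.00480000, -0.02320000)
I·α + gyro = (-0.0600, 0.0200, -0.0100)
Δv = v₁−v₀ = (0.03520000, -0.11200000, 0.11520000)
applied force F = (1.1000, -3.5000, 3.6000)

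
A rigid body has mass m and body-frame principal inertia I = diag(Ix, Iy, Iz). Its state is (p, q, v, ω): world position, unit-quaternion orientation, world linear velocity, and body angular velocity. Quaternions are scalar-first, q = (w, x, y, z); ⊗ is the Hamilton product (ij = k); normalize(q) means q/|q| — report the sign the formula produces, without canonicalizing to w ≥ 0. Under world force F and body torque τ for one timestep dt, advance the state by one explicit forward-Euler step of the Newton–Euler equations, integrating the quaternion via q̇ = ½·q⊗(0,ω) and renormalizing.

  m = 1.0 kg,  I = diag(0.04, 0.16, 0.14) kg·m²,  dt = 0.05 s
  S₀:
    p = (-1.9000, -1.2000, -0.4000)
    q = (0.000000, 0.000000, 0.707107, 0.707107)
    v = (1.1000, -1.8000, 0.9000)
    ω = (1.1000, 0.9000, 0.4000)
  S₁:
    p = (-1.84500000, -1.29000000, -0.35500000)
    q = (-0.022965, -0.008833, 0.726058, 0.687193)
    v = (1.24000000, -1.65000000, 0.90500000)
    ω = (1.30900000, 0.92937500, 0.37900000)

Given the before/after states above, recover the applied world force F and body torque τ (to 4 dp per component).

F = (2.8000, 3.0000, 0.1000)
τ = (0.1600, 0.0500, 0.0600)

Δω = ω₁−ω₀ = (0.20900000, 0.02937500, -0.02100000)
gyro term ω₀×Iω₀ = (-0.0072, -0.0440, 0.1188)
I·α + gyro = (0.1600, 0.0500, 0.0600)
velocity change Δv = (0.14000000, 0.15000000, 0.00500000)
F = m·Δv/dt = (2.8000, 3.0000, 0.1000)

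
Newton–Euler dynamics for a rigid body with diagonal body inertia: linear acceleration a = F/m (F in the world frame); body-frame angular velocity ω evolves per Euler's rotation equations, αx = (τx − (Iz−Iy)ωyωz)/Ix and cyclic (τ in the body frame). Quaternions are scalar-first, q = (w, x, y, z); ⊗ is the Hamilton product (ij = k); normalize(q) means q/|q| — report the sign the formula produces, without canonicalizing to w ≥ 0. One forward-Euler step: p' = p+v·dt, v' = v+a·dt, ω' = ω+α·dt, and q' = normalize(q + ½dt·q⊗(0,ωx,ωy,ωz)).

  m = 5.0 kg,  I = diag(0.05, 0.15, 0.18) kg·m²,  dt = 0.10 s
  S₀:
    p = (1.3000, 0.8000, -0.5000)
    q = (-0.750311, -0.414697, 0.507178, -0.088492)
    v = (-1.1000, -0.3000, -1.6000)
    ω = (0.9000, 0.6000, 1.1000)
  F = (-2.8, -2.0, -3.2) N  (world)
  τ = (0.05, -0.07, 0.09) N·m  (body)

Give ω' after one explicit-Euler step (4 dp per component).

ω' = (0.9604, 0.6391, 1.1200)

precession coupling ω×(Iω) = (0.0198, -0.1287, 0.0540)
angular accel α = (0.6040, 0.3913, 0.2000)
new body rate ω' = (0.9604, 0.6391, 1.1200)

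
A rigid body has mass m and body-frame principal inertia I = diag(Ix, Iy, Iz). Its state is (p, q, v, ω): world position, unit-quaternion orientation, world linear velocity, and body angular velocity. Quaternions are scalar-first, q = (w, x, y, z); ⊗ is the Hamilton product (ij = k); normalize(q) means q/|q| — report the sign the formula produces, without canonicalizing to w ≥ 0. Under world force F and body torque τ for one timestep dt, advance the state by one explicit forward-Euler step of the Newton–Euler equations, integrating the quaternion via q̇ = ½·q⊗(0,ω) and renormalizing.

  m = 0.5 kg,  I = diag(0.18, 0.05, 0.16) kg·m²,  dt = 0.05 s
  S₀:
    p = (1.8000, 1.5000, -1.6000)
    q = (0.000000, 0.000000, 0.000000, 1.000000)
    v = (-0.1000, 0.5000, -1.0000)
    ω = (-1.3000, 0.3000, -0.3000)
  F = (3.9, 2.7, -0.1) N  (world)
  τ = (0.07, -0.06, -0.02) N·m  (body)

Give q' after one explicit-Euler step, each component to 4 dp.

q' = (0.0075, -0.0075, -0.0325, 0.9994)

Hamilton product q⊗(0,ω) = (0.3000000, -0.3000000, -1.3000000, 0.0000000)
updated quaternion q' = (0.0075, -0.0075, -0.0325, 0.9994)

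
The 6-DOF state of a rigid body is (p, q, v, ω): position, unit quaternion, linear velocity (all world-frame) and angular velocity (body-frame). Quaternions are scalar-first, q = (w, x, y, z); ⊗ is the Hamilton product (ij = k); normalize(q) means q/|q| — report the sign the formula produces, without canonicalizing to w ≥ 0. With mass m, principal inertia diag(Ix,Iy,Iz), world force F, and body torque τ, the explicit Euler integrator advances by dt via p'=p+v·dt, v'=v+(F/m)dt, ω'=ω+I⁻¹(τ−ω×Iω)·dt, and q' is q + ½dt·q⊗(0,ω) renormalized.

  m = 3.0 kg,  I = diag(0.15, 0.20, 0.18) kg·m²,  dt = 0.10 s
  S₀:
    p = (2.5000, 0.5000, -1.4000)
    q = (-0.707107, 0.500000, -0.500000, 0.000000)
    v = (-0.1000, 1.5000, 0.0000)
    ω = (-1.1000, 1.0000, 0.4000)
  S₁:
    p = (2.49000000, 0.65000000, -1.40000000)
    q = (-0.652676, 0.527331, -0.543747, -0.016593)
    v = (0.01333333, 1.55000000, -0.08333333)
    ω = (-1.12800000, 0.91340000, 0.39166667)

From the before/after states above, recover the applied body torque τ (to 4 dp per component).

rate change Δω = (-0.02800000, -0.08660000, -0.00833333)
precession coupling = (-0.0080, 0.0132, -0.0550)
τ = I·(Δω/dt) + ω₀×(Iω₀) = (-0.0500, -0.1600, -0.0700)

τ = (-0.0500, -0.1600, -0.0700)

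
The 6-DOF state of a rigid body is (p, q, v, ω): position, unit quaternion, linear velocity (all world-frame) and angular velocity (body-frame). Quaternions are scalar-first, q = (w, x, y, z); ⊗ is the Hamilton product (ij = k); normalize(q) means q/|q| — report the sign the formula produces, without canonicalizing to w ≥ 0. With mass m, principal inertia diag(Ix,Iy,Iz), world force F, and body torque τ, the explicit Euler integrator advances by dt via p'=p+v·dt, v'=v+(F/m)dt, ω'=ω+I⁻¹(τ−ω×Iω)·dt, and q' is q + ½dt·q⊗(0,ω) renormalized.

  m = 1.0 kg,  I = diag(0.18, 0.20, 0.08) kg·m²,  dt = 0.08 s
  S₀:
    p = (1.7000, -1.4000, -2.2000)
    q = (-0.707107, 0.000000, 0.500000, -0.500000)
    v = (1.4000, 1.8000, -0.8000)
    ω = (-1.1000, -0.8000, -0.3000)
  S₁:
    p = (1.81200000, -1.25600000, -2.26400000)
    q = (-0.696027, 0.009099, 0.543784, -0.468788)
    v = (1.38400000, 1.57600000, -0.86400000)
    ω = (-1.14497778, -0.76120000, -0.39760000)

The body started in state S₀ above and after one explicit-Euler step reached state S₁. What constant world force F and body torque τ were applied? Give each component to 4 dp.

F = (-0.2000, -2.8000, -0.8000)
τ = (-0.1300, 0.1300, -0.0800)

rate change Δω = (-0.04497778, 0.03880000, -0.09760000)
precession coupling = (-0.0288, 0.0330, 0.0176)
applied torque τ = (-0.1300, 0.1300, -0.0800)
v₁ − v₀ = (-0.01600000, -0.22400000, -0.06400000)
applied force F = (-0.2000, -2.8000, -0.8000)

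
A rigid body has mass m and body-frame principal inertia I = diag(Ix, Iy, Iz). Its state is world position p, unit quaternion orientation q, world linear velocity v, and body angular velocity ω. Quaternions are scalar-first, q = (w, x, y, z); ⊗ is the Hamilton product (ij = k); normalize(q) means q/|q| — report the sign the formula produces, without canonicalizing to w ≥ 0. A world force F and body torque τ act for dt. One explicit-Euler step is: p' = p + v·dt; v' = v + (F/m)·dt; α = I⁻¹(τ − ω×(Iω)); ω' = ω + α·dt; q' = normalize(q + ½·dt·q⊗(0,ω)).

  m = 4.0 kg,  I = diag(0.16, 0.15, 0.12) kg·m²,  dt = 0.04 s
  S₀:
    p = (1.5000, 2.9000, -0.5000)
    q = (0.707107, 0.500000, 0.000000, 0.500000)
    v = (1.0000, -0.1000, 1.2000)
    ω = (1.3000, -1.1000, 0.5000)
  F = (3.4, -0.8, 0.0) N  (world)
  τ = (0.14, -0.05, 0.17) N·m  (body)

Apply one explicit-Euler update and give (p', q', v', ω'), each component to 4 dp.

a = (0.8500, -0.2000, 0.0000)
p' = p + v·dt = (1.5400, 2.8960, -0.4520)
v + (F/m)dt = (1.0340, -0.1080, 1.2000)
ω×(Iω) gyroscopic = (0.0165, 0.0260, 0.0143)
(τ − ω×Iω)/I = (0.7719, -0.5067, 1.2975)
ω + α·dt = (1.3309, -1.1203, 0.5519)
Hamilton product q⊗(0,ω) = (-0.9000000, 1.4692391, -0.3778177, -0.1964465)
q + ½dt·q⊗(0,ω), renormalized = (0.6887, 0.5291, -0.0076, 0.4958)

p' = (1.5400, 2.8960, -0.4520)
q' = (0.6887, 0.5291, -0.0076, 0.4958)
v' = (1.0340, -0.1080, 1.2000)
ω' = (1.3309, -1.1203, 0.5519)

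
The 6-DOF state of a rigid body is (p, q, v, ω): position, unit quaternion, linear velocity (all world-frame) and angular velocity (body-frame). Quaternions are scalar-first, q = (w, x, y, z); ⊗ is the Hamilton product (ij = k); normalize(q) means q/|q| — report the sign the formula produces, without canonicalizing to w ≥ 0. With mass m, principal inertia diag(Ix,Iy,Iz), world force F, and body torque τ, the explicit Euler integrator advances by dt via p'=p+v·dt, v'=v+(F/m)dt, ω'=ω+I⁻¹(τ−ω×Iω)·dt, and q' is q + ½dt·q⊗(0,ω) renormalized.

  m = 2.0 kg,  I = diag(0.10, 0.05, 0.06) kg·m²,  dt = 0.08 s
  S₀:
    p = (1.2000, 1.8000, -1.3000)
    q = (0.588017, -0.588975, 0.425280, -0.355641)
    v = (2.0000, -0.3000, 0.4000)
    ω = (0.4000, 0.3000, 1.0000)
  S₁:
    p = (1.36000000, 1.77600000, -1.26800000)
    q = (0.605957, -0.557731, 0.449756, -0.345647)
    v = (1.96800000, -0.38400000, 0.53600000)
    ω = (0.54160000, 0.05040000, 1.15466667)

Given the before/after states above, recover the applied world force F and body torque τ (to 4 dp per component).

v₁ − v₀ = (-0.03200000, -0.08400000, 0.13600000)
F = m·Δv/dt = (-0.8000, -2.1000, 3.4000)
rate change Δω = (0.14160000, -0.24960000, 0.15466667)
ω₀×(Iω₀) = (0.0030, 0.0160, -0.0060)
τ = I·(Δω/dt) + ω₀×(Iω₀) = (0.1800, -0.1400, 0.1100)

F = (-0.8000, -2.1000, 3.4000)
τ = (0.1800, -0.1400, 0.1100)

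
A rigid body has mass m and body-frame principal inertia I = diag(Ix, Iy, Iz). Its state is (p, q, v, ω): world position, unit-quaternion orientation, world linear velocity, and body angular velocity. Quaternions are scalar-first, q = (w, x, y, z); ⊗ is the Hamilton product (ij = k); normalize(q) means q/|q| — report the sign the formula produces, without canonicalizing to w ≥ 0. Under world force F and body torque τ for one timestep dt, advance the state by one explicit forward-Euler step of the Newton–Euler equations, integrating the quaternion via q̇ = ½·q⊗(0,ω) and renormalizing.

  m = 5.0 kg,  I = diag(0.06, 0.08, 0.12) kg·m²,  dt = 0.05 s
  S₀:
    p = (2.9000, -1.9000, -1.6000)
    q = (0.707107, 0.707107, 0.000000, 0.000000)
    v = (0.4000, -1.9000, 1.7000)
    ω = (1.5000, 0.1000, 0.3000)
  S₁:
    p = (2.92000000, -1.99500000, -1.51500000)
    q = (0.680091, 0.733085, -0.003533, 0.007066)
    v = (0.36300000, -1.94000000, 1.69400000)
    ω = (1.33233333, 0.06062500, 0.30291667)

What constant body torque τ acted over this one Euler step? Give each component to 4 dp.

Δω = ω₁−ω₀ = (-0.16766667, -0.03937500, 0.00291667)
gyro term ω₀×Iω₀ = (0.0012, -0.0270, 0.0030)
τ = I·(Δω/dt) + ω₀×(Iω₀) = (-0.2000, -0.0900, 0.0100)

τ = (-0.2000, -0.0900, 0.0100)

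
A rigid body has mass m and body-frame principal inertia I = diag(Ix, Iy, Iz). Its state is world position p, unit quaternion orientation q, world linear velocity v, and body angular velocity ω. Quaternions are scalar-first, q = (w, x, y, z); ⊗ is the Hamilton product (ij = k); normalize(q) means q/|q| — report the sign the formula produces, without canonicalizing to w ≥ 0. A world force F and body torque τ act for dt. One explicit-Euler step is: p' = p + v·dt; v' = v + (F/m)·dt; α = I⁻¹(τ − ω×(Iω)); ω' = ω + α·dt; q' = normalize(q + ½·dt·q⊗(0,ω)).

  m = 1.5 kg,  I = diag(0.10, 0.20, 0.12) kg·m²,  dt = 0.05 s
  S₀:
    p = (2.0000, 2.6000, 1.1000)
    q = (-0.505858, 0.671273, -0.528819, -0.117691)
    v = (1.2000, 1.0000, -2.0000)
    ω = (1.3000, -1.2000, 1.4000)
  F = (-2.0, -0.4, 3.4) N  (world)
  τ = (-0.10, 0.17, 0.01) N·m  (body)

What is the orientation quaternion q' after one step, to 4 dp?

2q̇ = q⊗(0,ω) = (-1.3424703, -1.5391912, -0.4857509, -0.8262641)
q + ½dt·q⊗(0,ω), renormalized = (-0.5386, 0.6318, -0.5401, -0.1381)

q' = (-0.5386, 0.6318, -0.5401, -0.1381)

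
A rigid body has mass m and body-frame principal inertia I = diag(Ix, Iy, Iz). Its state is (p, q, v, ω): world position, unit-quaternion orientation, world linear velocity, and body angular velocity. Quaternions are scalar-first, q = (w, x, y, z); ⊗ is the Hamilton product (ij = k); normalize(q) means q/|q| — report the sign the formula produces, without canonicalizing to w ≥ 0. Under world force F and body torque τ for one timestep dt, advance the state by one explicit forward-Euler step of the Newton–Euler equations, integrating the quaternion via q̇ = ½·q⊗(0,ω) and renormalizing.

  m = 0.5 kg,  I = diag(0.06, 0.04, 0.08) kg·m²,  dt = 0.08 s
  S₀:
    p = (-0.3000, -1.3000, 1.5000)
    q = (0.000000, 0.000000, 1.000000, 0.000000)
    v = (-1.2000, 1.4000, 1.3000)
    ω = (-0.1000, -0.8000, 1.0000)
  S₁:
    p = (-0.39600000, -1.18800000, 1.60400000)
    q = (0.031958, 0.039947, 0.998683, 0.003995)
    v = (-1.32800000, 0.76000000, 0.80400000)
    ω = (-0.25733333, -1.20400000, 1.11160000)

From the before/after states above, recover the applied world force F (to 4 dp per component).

v₁ − v₀ = (-0.12800000, -0.64000000, -0.49600000)
m·(v₁−v₀)/dt = (-0.8000, -4.0000, -3.1000)

F = (-0.8000, -4.0000, -3.1000)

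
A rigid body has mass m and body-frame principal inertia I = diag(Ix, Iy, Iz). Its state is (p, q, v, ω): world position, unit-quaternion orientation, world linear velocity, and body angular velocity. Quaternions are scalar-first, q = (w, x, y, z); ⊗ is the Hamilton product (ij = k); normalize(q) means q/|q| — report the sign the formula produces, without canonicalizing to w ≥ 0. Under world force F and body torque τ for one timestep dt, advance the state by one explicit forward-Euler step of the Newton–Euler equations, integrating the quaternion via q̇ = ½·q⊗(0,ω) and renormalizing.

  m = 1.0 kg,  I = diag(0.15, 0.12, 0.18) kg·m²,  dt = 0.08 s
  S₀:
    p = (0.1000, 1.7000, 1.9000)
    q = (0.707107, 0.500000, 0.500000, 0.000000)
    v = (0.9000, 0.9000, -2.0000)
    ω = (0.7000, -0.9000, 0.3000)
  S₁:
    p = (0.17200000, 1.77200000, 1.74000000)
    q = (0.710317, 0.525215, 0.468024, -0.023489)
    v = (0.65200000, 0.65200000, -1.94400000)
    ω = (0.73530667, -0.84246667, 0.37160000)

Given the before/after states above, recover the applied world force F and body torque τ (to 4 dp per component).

F = (-3.1000, -3.1000, 0.7000)
τ = (0.0500, 0.0800, 0.1800)

velocity change Δv = (-0.24800000, -0.24800000, 0.05600000)
m·(v₁−v₀)/dt = (-3.1000, -3.1000, 0.7000)
Δω = ω₁−ω₀ = (0.03530667, 0.05753333, 0.07160000)
gyro term ω₀×Iω₀ = (-0.0162, -0.0063, 0.0189)
applied torque τ = (0.0500, 0.0800, 0.1800)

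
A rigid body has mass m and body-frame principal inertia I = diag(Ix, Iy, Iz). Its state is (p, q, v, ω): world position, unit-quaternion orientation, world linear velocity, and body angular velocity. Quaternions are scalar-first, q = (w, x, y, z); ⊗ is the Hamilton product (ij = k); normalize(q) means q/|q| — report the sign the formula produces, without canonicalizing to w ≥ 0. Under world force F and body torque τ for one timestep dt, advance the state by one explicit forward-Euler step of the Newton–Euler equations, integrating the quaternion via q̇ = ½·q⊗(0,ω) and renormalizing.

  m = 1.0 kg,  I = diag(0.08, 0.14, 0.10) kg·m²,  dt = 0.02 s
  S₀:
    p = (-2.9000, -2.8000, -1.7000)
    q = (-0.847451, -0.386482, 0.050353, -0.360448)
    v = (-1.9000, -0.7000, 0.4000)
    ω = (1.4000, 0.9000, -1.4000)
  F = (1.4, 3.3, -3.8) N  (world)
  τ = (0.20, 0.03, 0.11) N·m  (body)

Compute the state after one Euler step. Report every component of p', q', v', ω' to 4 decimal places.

α = I⁻¹(τ − ω×Iω) = (1.8700, -0.0657, 0.3440)
new body rate ω' = (1.4374, 0.8987, -1.3931)
q⊗(0,ω) = (-0.0088701, -0.9325224, -1.8084079, 0.7681034)
updated quaternion q' = (-0.8473, -0.3957, 0.0323, -0.3527)
new position p' = (-2.9380, -2.8140, -1.6920)
v' = v + a·dt = (-1.8720, -0.6340, 0.3240)

p' = (-2.9380, -2.8140, -1.6920)
q' = (-0.8473, -0.3957, 0.0323, -0.3527)
v' = (-1.8720, -0.6340, 0.3240)
ω' = (1.4374, 0.8987, -1.3931)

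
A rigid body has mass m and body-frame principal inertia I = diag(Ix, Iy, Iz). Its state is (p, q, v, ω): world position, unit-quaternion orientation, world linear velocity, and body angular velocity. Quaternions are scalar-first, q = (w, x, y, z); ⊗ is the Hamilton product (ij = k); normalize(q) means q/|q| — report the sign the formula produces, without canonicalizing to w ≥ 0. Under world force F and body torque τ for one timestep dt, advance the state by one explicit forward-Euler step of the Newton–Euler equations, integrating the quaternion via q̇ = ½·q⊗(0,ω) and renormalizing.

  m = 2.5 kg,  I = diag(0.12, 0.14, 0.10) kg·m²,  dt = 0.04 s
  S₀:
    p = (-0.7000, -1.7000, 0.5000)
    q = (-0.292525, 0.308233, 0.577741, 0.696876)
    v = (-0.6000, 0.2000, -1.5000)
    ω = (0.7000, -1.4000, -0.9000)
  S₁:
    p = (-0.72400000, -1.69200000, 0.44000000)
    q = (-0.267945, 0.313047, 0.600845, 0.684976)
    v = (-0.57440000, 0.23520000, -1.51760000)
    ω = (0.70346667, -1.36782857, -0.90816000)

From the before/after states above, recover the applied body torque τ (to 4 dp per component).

τ = (-0.0400, 0.1000, -0.0400)

rate change Δω = (0.00346667, 0.03217143, -0.00816000)
applied torque τ = (-0.0400, 0.1000, -0.0400)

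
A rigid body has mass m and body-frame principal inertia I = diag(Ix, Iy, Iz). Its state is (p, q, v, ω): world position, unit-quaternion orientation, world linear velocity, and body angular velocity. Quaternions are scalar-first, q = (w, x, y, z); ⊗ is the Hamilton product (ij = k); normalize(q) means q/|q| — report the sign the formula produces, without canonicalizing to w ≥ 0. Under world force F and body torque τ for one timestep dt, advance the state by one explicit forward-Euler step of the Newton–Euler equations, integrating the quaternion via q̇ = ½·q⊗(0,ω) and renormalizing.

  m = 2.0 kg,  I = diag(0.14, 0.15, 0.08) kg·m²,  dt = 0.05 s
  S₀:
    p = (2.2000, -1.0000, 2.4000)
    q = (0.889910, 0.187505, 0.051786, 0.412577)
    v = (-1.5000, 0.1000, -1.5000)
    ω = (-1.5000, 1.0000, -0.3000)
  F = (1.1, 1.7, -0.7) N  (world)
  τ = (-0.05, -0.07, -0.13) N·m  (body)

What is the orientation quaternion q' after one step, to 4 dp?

2q̇ = q⊗(0,ω) = (0.3532446, -1.7629778, 0.3272960, -0.0017890)
q' = normalize(q + ½dt·q⊗(0,ω)) = (0.8978, 0.1433, 0.0599, 0.4121)

q' = (0.8978, 0.1433, 0.0599, 0.4121)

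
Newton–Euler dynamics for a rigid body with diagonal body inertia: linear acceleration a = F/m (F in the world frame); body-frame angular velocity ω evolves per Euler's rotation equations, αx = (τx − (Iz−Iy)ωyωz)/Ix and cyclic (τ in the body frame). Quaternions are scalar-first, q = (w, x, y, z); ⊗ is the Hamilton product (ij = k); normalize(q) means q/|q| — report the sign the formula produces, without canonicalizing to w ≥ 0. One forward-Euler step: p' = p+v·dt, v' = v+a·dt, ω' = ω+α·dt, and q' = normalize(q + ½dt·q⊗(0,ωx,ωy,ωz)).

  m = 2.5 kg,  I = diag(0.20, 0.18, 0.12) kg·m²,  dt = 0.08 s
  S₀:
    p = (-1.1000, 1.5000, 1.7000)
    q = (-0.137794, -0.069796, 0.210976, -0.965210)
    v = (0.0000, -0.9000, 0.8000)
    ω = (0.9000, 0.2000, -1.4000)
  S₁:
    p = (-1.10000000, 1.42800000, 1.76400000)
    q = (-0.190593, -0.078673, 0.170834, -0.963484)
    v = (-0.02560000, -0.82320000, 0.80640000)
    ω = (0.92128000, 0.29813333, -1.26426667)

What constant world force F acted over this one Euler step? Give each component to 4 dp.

velocity change Δv = (-0.02560000, 0.07680000, 0.00640000)
F = m·Δv/dt = (-0.8000, 2.4000, 0.2000)

F = (-0.8000, 2.4000, 0.2000)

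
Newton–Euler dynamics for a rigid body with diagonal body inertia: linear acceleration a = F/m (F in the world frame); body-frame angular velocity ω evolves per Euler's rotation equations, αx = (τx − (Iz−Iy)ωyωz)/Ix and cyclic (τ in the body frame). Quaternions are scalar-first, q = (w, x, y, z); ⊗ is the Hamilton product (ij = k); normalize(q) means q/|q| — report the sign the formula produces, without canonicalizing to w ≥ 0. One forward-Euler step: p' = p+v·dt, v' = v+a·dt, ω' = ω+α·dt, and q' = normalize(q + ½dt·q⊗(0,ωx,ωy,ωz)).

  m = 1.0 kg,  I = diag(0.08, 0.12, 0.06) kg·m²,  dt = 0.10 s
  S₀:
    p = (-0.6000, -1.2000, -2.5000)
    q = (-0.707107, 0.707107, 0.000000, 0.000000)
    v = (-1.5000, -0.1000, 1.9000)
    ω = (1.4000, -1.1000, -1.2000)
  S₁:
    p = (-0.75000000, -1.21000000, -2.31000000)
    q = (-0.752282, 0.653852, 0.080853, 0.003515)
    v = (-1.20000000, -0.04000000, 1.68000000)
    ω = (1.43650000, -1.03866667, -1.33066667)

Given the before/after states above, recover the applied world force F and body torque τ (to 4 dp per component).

Δω = ω₁−ω₀ = (0.03650000, 0.06133333, -0.13066667)
applied torque τ = (-0.0500, 0.0400, -0.1400)
velocity change Δv = (0.30000000, 0.06000000, -0.22000000)
m·(v₁−v₀)/dt = (3.0000, 0.6000, -2.2000)

F = (3.0000, 0.6000, -2.2000)
τ = (-0.0500, 0.0400, -0.1400)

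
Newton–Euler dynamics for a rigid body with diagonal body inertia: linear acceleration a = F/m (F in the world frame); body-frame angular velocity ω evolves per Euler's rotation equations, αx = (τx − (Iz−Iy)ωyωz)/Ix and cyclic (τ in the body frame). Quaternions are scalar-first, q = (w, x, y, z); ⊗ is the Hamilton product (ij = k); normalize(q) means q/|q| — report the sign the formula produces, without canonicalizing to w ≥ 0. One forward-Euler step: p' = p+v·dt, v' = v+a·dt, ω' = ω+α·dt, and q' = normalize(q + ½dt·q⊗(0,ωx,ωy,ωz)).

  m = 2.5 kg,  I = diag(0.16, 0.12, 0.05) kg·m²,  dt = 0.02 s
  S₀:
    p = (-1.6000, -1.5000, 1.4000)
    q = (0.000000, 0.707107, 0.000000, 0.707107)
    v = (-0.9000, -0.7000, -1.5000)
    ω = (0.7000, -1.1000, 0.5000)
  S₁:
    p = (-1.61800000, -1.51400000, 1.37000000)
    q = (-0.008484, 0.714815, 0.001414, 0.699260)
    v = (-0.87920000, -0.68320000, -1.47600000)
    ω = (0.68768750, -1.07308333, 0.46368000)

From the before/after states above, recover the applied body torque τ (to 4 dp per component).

τ = (-0.0600, 0.2000, -0.0600)

Δω = ω₁−ω₀ = (-0.01231250, 0.02691667, -0.03632000)
applied torque τ = (-0.0600, 0.2000, -0.0600)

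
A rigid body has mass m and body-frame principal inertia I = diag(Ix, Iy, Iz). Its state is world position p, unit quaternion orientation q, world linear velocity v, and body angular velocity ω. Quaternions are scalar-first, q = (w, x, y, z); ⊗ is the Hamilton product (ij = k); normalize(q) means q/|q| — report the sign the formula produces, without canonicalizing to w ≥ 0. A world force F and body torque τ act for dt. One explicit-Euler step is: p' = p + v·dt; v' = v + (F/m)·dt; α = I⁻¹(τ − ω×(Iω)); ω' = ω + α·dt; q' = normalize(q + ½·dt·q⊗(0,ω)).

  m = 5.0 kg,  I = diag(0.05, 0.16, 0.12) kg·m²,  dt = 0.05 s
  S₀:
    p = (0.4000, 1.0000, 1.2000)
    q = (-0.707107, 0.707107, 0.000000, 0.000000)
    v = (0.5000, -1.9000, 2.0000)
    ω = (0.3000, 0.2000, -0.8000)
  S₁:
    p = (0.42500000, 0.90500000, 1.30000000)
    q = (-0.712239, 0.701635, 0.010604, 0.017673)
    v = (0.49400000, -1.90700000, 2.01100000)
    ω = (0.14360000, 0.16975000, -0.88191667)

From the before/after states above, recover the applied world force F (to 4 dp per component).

velocity change Δv = (-0.00600000, -0.00700000, 0.01100000)
m·(v₁−v₀)/dt = (-0.6000, -0.7000, 1.1000)

F = (-0.6000, -0.7000, 1.1000)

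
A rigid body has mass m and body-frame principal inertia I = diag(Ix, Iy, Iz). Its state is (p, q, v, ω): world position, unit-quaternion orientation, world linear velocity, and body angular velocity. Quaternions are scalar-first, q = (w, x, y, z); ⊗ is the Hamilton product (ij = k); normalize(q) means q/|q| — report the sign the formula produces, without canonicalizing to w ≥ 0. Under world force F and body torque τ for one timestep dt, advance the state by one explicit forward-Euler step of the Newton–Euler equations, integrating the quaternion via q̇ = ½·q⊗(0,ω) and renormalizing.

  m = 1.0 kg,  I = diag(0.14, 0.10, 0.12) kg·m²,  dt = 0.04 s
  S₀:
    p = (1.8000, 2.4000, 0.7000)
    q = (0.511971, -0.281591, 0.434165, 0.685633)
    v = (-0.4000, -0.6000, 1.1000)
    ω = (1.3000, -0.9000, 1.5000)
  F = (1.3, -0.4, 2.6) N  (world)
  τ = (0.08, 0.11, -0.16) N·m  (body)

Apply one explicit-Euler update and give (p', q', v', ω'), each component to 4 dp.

linear accel F/m = (1.3000, -0.4000, 2.6000)
p' = p + v·dt = (1.7840, 2.3760, 0.7440)
v + (F/m)dt = (-0.3480, -0.6160, 1.2040)
gyro term ω×Iω = (-0.0270, 0.0390, 0.0468)
α = I⁻¹(τ − ω×Iω) = (0.7643, 0.7100, -1.7233)
new body rate ω' = (1.3306, -0.8716, 1.4311)
Hamilton product q⊗(0,ω) = (-0.2716327, 1.9338795, 0.8529355, 0.4569739)
q' = normalize(q + ½dt·q⊗(0,ω)) = (0.5061, -0.2427, 0.4508, 0.6941)

p' = (1.7840, 2.3760, 0.7440)
q' = (0.5061, -0.2427, 0.4508, 0.6941)
v' = (-0.3480, -0.6160, 1.2040)
ω' = (1.3306, -0.8716, 1.4311)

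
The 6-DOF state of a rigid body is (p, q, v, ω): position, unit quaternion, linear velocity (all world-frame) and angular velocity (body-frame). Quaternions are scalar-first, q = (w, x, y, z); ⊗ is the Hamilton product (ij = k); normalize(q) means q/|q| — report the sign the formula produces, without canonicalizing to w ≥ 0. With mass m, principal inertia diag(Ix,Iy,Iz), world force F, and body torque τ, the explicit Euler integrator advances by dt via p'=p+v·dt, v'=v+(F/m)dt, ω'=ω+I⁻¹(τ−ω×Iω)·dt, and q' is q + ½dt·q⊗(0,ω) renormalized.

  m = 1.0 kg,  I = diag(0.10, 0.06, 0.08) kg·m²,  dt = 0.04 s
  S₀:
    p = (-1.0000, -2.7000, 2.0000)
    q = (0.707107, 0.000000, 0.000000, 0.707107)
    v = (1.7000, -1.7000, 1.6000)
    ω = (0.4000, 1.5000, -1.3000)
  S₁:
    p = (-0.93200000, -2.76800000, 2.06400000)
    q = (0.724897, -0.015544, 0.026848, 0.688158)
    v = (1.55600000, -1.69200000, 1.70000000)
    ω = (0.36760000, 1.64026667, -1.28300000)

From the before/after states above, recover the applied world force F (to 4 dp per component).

F = (-3.6000, 0.2000, 2.5000)

velocity change Δv = (-0.14400000, 0.00800000, 0.10000000)
F = m·Δv/dt = (-3.6000, 0.2000, 2.5000)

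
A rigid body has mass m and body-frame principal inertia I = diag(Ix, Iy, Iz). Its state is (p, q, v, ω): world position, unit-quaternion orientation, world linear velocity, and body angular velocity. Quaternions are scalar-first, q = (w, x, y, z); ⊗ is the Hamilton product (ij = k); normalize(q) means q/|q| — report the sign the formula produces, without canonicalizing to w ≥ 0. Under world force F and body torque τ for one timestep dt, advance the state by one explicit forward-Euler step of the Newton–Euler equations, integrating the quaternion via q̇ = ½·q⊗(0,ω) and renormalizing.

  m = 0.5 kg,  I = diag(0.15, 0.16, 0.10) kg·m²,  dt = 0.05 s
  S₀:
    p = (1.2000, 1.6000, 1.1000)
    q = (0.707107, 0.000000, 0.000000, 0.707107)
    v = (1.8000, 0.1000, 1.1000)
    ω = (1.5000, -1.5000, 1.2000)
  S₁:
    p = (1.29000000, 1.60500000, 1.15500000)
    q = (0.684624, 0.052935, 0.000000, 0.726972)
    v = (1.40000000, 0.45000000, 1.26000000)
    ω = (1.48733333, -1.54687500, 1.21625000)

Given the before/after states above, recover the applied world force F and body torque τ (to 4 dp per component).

F = (-4.0000, 3.5000, 1.6000)
τ = (0.0700, -0.0600, 0.0100)

Δω = ω₁−ω₀ = (-0.01266667, -0.04687500, 0.01625000)
ω₀×(Iω₀) = (0.1080, 0.0900, -0.0225)
I·α + gyro = (0.0700, -0.0600, 0.0100)
velocity change Δv = (-0.40000000, 0.35000000, 0.16000000)
F = m·Δv/dt = (-4.0000, 3.5000, 1.6000)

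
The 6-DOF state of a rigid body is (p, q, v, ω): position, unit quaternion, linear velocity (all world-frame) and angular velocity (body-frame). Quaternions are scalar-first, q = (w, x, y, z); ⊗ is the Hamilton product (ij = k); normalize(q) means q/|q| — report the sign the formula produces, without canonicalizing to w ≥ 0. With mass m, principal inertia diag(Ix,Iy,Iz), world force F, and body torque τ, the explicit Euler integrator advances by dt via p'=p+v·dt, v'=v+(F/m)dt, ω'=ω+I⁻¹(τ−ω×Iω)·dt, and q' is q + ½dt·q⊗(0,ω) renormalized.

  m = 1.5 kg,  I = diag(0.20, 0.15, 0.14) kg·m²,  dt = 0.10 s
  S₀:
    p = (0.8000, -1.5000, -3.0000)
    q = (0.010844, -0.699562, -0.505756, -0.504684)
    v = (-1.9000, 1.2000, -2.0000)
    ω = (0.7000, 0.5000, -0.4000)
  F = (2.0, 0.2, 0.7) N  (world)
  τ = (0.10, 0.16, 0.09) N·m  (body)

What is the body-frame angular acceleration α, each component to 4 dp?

α = (0.4900, 1.1787, 0.7679)

gyro term ω×Iω = (0.0020, -0.0168, -0.0175)
angular accel α = (0.4900, 1.1787, 0.7679)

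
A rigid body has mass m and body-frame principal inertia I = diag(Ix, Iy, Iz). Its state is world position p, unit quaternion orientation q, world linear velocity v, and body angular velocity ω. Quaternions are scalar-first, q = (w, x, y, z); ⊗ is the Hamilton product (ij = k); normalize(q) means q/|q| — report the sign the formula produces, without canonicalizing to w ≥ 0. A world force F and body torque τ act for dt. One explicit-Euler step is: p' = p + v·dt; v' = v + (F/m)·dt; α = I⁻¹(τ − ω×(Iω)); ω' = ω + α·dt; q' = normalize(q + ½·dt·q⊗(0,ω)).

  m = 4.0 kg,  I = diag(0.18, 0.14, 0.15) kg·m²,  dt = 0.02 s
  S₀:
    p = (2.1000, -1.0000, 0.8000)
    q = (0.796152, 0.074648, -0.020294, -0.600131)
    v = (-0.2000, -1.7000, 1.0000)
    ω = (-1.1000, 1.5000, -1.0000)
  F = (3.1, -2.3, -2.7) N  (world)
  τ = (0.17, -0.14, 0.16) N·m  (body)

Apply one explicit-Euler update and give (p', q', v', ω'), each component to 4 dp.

p + v·dt = (2.0960, -1.0340, 0.8200)
v + (F/m)dt = (-0.1845, -1.7115, 0.9865)
angular accel α = (1.0278, -1.2357, 0.6267)
ω' = ω + α·dt = (-1.0794, 1.4753, -0.9875)
q⊗(0,ω) = (-0.4875772, 0.0447233, 1.9290201, -0.7065034)
q + ½dt·q⊗(0,ω), renormalized = (0.7911, 0.0751, -0.0010, -0.6071)

p' = (2.0960, -1.0340, 0.8200)
q' = (0.7911, 0.0751, -0.0010, -0.6071)
v' = (-0.1845, -1.7115, 0.9865)
ω' = (-1.0794, 1.4753, -0.9875)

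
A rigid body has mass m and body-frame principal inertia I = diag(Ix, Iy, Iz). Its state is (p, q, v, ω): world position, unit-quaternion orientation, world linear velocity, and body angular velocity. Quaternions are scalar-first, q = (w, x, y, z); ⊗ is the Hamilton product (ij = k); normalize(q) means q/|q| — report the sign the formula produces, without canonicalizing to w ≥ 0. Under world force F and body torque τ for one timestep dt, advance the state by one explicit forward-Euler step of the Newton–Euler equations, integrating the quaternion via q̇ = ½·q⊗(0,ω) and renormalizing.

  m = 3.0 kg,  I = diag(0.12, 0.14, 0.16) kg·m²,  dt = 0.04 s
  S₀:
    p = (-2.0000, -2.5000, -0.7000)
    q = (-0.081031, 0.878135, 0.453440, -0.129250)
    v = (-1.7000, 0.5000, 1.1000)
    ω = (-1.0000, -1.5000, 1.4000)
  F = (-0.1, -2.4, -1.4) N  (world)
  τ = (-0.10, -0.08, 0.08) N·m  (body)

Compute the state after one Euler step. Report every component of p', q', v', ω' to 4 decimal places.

p' = (-2.0680, -2.4800, -0.6560)
q' = (-0.0462, 0.8876, 0.4334, -0.1486)
v' = (-1.7013, 0.4680, 1.0813)
ω' = (-1.0193, -1.5389, 1.4125)

precession coupling ω×(Iω) = (-0.0420, 0.0560, 0.0300)
(τ − ω×Iω)/I = (-0.4833, -0.9714, 0.3125)
ω' = ω + α·dt = (-1.0193, -1.5389, 1.4125)
q⊗(0,ω) = (1.7392450, 0.5219720, -0.9785925, -0.9772059)
q + ½dt·q⊗(0,ω), renormalized = (-0.0462, 0.8876, 0.4334, -0.1486)
p' = p + v·dt = (-2.0680, -2.4800, -0.6560)
new velocity v' = (-1.7013, 0.4680, 1.0813)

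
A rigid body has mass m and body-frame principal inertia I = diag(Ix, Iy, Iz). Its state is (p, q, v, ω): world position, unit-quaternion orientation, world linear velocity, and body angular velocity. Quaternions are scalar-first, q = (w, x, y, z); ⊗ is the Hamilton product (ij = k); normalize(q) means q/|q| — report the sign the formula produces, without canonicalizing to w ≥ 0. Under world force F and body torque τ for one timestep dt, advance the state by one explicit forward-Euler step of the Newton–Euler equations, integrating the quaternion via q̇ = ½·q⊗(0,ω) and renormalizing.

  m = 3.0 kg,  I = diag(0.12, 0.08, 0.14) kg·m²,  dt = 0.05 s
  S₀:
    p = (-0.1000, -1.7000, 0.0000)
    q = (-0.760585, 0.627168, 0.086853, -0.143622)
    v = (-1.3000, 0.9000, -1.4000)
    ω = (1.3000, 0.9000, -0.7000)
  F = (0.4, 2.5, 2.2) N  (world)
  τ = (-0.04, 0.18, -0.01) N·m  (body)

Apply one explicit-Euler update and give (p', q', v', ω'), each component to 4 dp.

p' = (-0.1650, -1.6550, -0.0700)
q' = (-0.7847, 0.6036, 0.0760, -0.1189)
v' = (-1.2933, 0.9417, -1.3633)
ω' = (1.2991, 1.0011, -0.6869)

precession coupling ω×(Iω) = (-0.0378, 0.0182, -0.0468)
angular accel α = (-0.0183, 2.0225, 0.2629)
ω' = ω + α·dt = (1.2991, 1.0011, -0.6869)
q⊗(0,ω) = (-0.9940215, -0.9202978, -0.4322175, 0.9839518)
q + ½dt·q⊗(0,ω), renormalized = (-0.7847, 0.6036, 0.0760, -0.1189)
new position p' = (-0.1650, -1.6550, -0.0700)
v' = v + a·dt = (-1.2933, 0.9417, -1.3633)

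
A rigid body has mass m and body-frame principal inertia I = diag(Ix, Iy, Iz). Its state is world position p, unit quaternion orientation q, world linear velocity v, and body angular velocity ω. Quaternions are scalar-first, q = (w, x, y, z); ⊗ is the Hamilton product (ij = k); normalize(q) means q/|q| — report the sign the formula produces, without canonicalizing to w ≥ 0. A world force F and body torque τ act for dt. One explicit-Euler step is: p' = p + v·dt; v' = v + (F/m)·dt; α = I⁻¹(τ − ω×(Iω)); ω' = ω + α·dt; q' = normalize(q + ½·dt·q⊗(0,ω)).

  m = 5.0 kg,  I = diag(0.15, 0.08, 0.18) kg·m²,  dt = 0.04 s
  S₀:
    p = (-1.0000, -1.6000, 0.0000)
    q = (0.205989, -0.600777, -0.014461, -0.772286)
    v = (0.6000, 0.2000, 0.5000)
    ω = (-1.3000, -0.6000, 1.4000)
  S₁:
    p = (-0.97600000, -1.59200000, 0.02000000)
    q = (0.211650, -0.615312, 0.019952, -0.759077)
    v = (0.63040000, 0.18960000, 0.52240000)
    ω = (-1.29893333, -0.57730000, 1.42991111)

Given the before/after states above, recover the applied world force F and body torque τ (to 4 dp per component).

F = (3.8000, -1.3000, 2.8000)
τ = (-0.0800, 0.1000, 0.0800)

rate change Δω = (0.00106667, 0.02270000, 0.02991111)
I·α + gyro = (-0.0800, 0.1000, 0.0800)
velocity change Δv = (0.03040000, -0.01040000, 0.02240000)
applied force F = (3.8000, -1.3000, 2.8000)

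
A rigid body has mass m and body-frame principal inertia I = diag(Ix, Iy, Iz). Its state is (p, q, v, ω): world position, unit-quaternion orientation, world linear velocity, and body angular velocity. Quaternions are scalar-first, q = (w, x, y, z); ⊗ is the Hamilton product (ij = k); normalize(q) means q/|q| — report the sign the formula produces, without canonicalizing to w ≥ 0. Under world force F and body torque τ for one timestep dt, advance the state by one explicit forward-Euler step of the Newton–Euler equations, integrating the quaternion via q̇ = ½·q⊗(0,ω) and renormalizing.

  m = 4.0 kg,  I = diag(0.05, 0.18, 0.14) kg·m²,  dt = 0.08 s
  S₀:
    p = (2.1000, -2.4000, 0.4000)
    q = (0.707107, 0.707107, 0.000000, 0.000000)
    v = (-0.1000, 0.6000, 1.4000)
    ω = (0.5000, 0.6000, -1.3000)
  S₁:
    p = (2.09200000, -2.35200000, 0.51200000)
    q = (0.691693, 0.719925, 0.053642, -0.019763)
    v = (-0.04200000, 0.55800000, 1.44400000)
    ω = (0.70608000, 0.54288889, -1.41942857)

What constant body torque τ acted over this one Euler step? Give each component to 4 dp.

τ = (0.1600, -0.0700, -0.1700)

ω₁ − ω₀ = (0.20608000, -0.05711111, -0.11942857)
τ = I·(Δω/dt) + ω₀×(Iω₀) = (0.1600, -0.0700, -0.1700)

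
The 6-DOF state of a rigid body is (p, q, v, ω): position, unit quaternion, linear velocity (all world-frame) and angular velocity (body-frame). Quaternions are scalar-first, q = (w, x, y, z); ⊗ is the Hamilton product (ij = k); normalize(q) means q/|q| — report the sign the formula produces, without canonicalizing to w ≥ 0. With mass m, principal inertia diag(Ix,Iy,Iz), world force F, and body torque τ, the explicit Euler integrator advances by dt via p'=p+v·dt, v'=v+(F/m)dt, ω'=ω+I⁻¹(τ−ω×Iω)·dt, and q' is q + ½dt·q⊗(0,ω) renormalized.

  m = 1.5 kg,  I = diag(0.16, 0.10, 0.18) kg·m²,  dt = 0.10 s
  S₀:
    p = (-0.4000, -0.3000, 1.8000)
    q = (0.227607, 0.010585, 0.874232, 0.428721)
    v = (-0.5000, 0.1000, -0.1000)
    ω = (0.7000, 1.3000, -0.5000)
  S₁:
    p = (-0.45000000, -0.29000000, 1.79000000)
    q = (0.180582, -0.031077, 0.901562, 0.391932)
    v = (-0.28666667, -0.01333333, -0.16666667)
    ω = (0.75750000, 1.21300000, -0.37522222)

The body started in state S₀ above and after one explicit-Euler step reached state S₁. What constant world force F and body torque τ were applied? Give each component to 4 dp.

F = (3.2000, -1.7000, -1.0000)
τ = (0.0400, -0.0800, 0.1700)

ω₁ − ω₀ = (0.05750000, -0.08700000, 0.12477778)
gyro term ω₀×Iω₀ = (-0.0520, 0.0070, -0.0546)
I·α + gyro = (0.0400, -0.0800, 0.1700)
v₁ − v₀ = (0.21333333, -0.11333333, -0.06666667)
applied force F = (3.2000, -1.7000, -1.0000)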